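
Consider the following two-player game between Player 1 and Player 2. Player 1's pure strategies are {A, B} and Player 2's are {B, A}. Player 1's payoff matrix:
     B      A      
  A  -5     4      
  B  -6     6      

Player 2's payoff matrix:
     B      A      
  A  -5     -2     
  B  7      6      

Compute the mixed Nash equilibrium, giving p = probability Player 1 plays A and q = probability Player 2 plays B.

p = 1/4, q = 2/3

Set Player 2's expected payoff from B equal to that from A:
  Player 2's payoff to B: p·(-5) + (1−p)·7 = -12p + 7
  Player 2's payoff to A: p·(-2) + (1−p)·6 = -8p + 6
  -12p + 7 = -8p + 6  ⇒  -4p = -1  ⇒  p = 1/4.
For Player 1 to be willing to mix, Player 1 must be indifferent between A and B, which pins down Player 2's mix.
  Player 1's payoff to A: q·(-5) + (1−q)·4 = -9q + 4
  Player 1's payoff to B: q·(-6) + (1−q)·6 = -12q + 6
  -9q + 4 = -12q + 6  ⇒  3q = 2  ⇒  q = 2/3.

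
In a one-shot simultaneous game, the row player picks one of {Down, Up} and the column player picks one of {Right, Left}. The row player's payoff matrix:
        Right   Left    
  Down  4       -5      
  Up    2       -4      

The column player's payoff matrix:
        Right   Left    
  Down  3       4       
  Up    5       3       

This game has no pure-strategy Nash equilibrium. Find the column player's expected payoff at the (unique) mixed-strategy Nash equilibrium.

11/3

The row player's mix must leave the column player indifferent between Right and Left.
  the column player's expected payoff from Right: p·3 + (1−p)·5 = -2p + 5
  the column player's expected payoff from Left: p·4 + (1−p)·3 = p + 3
  -2p + 5 = p + 3  ⇒  -3p = -2  ⇒  p = 2/3.
At equilibrium the column player is indifferent across columns, so the column player's payoff equals the payoff from Right: (2/3)·3 + (1/3)·5 = 11/3.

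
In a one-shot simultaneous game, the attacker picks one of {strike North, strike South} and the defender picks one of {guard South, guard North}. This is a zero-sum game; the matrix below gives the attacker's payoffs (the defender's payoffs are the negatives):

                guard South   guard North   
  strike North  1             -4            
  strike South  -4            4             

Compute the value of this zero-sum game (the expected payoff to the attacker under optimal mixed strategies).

v = -12/13

The defender's mix must leave the attacker indifferent between strike North and strike South.
  the attacker's payoff from strike North: q·1 + (1−q)·(-4) = 5q - 4
  the attacker's payoff from strike South: q·(-4) + (1−q)·4 = -8q + 4
  5q - 4 = -8q + 4  ⇒  13q = 8  ⇒  q = 8/13.
The value is the attacker's expected payoff against this mix (using strike North): (8/13)·1 + (5/13)·(-4) = -12/13.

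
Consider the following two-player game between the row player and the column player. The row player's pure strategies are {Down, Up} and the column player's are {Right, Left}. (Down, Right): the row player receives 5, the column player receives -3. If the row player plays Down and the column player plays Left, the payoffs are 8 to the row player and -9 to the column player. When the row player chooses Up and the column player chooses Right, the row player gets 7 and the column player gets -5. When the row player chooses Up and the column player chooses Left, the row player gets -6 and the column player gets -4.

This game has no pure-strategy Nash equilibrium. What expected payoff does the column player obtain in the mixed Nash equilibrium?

Set the column player's expected payoff from Right equal to that from Left:
  the column player's expected payoff from Right: p·(-3) + (1−p)·(-5) = 2p - 5
  the column player's expected payoff from Left: p·(-9) + (1−p)·(-4) = -5p - 4
  2p - 5 = -5p - 4  ⇒  7p = 1  ⇒  p = 1/7.
At equilibrium the column player is indifferent across columns, so the column player's payoff equals the payoff from Right: (1/7)·(-3) + (6/7)·(-5) = -33/7.

-33/7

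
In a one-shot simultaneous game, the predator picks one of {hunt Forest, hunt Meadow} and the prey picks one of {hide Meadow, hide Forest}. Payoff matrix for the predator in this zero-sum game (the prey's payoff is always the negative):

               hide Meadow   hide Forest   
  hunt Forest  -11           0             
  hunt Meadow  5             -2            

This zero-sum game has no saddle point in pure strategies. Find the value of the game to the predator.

In a mixed equilibrium the predator is indifferent between hunt Forest and hunt Meadow; this condition fixes q.
  the predator's expected payoff from hunt Forest: q·(-11) + (1−q)·0 = -11q
  the predator's expected payoff from hunt Meadow: q·5 + (1−q)·(-2) = 7q - 2
  -11q = 7q - 2  ⇒  -18q = -2  ⇒  q = 1/9.
The value is the predator's expected payoff against this mix (using hunt Forest): (1/9)·(-11) + (8/9)·0 = -11/9.

v = -11/9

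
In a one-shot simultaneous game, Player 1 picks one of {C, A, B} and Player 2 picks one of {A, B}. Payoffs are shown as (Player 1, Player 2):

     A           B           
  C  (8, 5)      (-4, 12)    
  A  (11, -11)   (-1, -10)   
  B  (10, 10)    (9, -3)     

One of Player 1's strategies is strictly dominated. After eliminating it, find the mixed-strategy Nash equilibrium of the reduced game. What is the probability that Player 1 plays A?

Player 1's strategy C is strictly dominated by A: 11 > 8 and -1 > -4. Eliminate C.
Set Player 2's expected payoff from A equal to that from B:
  Player 2's payoff from A: p·(-11) + (1−p)·10 = -21p + 10
  Player 2's payoff from B: p·(-10) + (1−p)·(-3) = -7p - 3
  -21p + 10 = -7p - 3  ⇒  -14p = -13  ⇒  p = 13/14.

p = 13/14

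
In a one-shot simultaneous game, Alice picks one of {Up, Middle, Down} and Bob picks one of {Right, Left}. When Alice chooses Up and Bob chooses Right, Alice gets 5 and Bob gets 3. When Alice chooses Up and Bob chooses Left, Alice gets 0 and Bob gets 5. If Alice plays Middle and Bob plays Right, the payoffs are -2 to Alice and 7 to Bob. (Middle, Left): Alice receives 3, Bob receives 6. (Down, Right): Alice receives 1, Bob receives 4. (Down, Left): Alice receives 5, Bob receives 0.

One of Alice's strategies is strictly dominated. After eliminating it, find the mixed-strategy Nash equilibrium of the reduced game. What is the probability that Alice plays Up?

Alice's strategy Middle is strictly dominated by Down: 1 > -2 and 5 > 3. Eliminate Middle.
For Bob to be willing to mix, Bob must be indifferent between Right and Left, which pins down Alice's mix.
  Bob's expected payoff from Right: p·3 + (1−p)·4 = -p + 4
  Bob's expected payoff from Left: p·5 + (1−p)·0 = 5p
  -p + 4 = 5p  ⇒  -6p = -4  ⇒  p = 2/3.

p = 2/3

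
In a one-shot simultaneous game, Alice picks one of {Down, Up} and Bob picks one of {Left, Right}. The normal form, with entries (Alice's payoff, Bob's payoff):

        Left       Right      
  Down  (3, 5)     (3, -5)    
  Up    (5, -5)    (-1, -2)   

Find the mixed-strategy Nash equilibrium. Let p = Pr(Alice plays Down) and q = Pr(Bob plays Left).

p = 3/13, q = 2/3

For Bob to be willing to mix, Bob must be indifferent between Left and Right, which pins down Alice's mix.
  Bob's payoff from Left: p·5 + (1−p)·(-5) = 10p - 5
  Bob's payoff from Right: p·(-5) + (1−p)·(-2) = -3p - 2
  10p - 5 = -3p - 2  ⇒  13p = 3  ⇒  p = 3/13.
Set Alice's expected payoff from Down equal to that from Up:
  Alice's expected payoff from Down: q·3 + (1−q)·3 = 3
  Alice's expected payoff from Up: q·5 + (1−q)·(-1) = 6q - 1
  3 = 6q - 1  ⇒  -6q = -4  ⇒  q = 2/3.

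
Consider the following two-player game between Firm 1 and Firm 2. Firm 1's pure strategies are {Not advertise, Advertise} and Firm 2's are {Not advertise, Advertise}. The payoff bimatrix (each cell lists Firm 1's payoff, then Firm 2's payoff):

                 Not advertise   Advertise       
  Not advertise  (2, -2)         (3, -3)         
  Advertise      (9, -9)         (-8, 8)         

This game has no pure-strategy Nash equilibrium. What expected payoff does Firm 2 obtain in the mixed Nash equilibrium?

-43/18

Firm 1's mix must leave Firm 2 indifferent between Not advertise and Advertise.
  Firm 2's expected payoff from Not advertise: p·(-2) + (1−p)·(-9) = 7p - 9
  Firm 2's expected payoff from Advertise: p·(-3) + (1−p)·8 = -11p + 8
  7p - 9 = -11p + 8  ⇒  18p = 17  ⇒  p = 17/18.
At equilibrium Firm 2 is indifferent across columns, so Firm 2's payoff equals the payoff from Not advertise: (17/18)·(-2) + (1/18)·(-9) = -43/18.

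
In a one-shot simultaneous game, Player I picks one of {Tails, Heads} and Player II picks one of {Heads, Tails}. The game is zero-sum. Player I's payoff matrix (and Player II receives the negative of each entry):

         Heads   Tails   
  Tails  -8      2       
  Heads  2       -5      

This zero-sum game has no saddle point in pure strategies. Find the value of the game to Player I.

Player I's indifference between Tails and Heads determines Player II's mixing probability q:
  Player I's payoff from Tails: q·(-8) + (1−q)·2 = -10q + 2
  Player I's payoff from Heads: q·2 + (1−q)·(-5) = 7q - 5
  -10q + 2 = 7q - 5  ⇒  -17q = -7  ⇒  q = 7/17.
The value is Player I's expected payoff against this mix (using Tails): (7/17)·(-8) + (10/17)·2 = -36/17.

v = -36/17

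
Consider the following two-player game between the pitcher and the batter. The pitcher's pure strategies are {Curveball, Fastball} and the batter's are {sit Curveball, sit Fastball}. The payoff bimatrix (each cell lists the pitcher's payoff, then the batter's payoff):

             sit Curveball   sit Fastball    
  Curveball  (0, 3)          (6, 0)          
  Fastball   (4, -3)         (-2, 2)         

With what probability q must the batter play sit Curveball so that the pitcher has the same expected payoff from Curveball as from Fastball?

q = 2/3

Set the pitcher's expected payoff from Curveball equal to that from Fastball:
  the pitcher's payoff to Curveball: q·0 + (1−q)·6 = -6q + 6
  the pitcher's payoff to Fastball: q·4 + (1−q)·(-2) = 6q - 2
  -6q + 6 = 6q - 2  ⇒  -12q = -8  ⇒  q = 2/3.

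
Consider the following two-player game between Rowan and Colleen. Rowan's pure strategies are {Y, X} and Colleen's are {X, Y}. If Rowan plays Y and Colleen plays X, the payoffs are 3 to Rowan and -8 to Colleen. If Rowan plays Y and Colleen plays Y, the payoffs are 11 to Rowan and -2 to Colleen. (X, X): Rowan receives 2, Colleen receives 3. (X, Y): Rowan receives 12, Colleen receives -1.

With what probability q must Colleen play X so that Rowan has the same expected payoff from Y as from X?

Rowan's indifference between Y and X determines Colleen's mixing probability q:
  Rowan's payoff to Y: q·3 + (1−q)·11 = -8q + 11
  Rowan's payoff to X: q·2 + (1−q)·12 = -10q + 12
  -8q + 11 = -10q + 12  ⇒  2q = 1  ⇒  q = 1/2.

q = 1/2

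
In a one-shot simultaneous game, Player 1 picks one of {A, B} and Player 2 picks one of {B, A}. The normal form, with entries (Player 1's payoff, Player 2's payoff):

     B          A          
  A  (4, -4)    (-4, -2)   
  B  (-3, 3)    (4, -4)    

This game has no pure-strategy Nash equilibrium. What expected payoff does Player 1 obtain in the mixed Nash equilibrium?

4/15

Player 2's mix must leave Player 1 indifferent between A and B.
  Player 1's payoff to A: q·4 + (1−q)·(-4) = 8q - 4
  Player 1's payoff to B: q·(-3) + (1−q)·4 = -7q + 4
  8q - 4 = -7q + 4  ⇒  15q = 8  ⇒  q = 8/15.
At equilibrium Player 1 is indifferent across rows, so Player 1's payoff equals the payoff from A: (8/15)·4 + (7/15)·(-4) = 4/15.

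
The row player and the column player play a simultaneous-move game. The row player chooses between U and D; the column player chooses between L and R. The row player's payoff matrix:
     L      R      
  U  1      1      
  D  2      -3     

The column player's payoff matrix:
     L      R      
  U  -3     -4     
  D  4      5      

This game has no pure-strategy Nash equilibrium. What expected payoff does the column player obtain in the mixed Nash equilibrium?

In a mixed equilibrium the column player is indifferent between L and R; this condition fixes p.
  the column player's expected payoff from L: p·(-3) + (1−p)·4 = -7p + 4
  the column player's expected payoff from R: p·(-4) + (1−p)·5 = -9p + 5
  -7p + 4 = -9p + 5  ⇒  2p = 1  ⇒  p = 1/2.
At equilibrium the column player is indifferent across columns, so the column player's payoff equals the payoff from L: (1/2)·(-3) + (1/2)·4 = 1/2.

1/2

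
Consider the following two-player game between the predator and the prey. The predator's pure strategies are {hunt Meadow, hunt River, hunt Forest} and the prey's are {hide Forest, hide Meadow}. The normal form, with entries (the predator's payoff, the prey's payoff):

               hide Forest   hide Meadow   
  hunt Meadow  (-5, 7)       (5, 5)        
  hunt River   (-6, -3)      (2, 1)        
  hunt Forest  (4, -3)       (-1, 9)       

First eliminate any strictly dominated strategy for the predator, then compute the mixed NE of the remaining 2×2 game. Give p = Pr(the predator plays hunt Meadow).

p = 6/7

The predator's strategy hunt River is strictly dominated by hunt Meadow: -5 > -6 and 5 > 2. Eliminate hunt River.
For the prey to be willing to mix, the prey must be indifferent between hide Forest and hide Meadow, which pins down the predator's mix.
  the prey's payoff from hide Forest: p·7 + (1−p)·(-3) = 10p - 3
  the prey's payoff from hide Meadow: p·5 + (1−p)·9 = -4p + 9
  10p - 3 = -4p + 9  ⇒  14p = 12  ⇒  p = 6/7.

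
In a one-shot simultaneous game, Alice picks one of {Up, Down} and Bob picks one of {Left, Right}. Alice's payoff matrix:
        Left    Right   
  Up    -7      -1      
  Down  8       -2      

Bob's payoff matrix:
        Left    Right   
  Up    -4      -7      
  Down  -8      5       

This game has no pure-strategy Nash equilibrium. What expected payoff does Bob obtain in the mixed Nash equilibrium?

Bob's indifference between Left and Right determines Alice's mixing probability p:
  Bob's expected payoff from Left: p·(-4) + (1−p)·(-8) = 4p - 8
  Bob's expected payoff from Right: p·(-7) + (1−p)·5 = -12p + 5
  4p - 8 = -12p + 5  ⇒  16p = 13  ⇒  p = 13/16.
At equilibrium Bob is indifferent across columns, so Bob's payoff equals the payoff from Left: (13/16)·(-4) + (3/16)·(-8) = -19/4.

-19/4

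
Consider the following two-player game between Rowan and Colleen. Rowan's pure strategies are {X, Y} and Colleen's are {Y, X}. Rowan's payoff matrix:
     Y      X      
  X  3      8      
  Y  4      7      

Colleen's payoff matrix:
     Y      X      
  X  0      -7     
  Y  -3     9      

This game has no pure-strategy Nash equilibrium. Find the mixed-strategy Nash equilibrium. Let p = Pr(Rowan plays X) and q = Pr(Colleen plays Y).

Rowan's mix must leave Colleen indifferent between Y and X.
  Colleen's payoff from Y: p·0 + (1−p)·(-3) = 3p - 3
  Colleen's payoff from X: p·(-7) + (1−p)·9 = -16p + 9
  3p - 3 = -16p + 9  ⇒  19p = 12  ⇒  p = 12/19.
Set Rowan's expected payoff from X equal to that from Y:
  Rowan's payoff from X: q·3 + (1−q)·8 = -5q + 8
  Rowan's payoff from Y: q·4 + (1−q)·7 = -3q + 7
  -5q + 8 = -3q + 7  ⇒  -2q = -1  ⇒  q = 1/2.

p = 12/19, q = 1/2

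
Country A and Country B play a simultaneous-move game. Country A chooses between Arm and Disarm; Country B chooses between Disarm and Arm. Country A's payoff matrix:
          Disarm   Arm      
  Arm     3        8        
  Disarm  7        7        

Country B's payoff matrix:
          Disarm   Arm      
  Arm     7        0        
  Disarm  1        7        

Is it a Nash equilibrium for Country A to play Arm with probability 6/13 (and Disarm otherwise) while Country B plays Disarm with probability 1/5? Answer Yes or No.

Yes

Check Country B's indifference given Country A's mix p = 6/13:
  payoff from Disarm = 49/13; payoff from Arm = 49/13 — equal.
Check Country A's indifference given Country B's mix q = 1/5:
  payoff from Arm = 7; payoff from Disarm = 7 — equal.
Both players are indifferent, so neither can profitably deviate.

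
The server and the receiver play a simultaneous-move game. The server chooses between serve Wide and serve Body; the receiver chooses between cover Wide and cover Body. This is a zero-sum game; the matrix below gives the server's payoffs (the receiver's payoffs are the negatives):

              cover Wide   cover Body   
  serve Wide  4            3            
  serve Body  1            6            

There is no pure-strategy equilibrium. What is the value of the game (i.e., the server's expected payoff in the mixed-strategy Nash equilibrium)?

v = 7/2

Set the server's expected payoff from serve Wide equal to that from serve Body:
  the server's expected payoff from serve Wide: q·4 + (1−q)·3 = q + 3
  the server's expected payoff from serve Body: q·1 + (1−q)·6 = -5q + 6
  q + 3 = -5q + 6  ⇒  6q = 3  ⇒  q = 1/2.
The value is the server's expected payoff against this mix (using serve Wide): (1/2)·4 + (1/2)·3 = 7/2.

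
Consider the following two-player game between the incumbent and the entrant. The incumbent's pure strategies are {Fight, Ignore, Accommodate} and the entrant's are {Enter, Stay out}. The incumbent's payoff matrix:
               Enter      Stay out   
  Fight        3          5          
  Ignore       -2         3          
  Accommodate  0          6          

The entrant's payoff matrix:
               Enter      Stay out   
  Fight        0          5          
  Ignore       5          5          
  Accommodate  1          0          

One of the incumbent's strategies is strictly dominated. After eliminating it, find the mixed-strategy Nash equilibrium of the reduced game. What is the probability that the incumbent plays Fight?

p = 1/6

The incumbent's strategy Ignore is strictly dominated by Accommodate: 0 > -2 and 6 > 3. Eliminate Ignore.
The incumbent's mix must leave the entrant indifferent between Enter and Stay out.
  the entrant's payoff to Enter: p·0 + (1−p)·1 = -p + 1
  the entrant's payoff to Stay out: p·5 + (1−p)·0 = 5p
  -p + 1 = 5p  ⇒  -6p = -1  ⇒  p = 1/6.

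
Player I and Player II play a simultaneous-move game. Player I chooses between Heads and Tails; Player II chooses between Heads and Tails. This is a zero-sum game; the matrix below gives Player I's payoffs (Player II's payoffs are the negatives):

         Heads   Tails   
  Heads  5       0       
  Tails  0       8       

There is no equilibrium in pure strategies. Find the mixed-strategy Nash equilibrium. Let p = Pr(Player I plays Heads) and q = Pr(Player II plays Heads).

Player I's mix must leave Player II indifferent between Heads and Tails.
  Player II's payoff to Heads: p·(-5) + (1−p)·0 = -5p
  Player II's payoff to Tails: p·0 + (1−p)·(-8) = 8p - 8
  -5p = 8p - 8  ⇒  -13p = -8  ⇒  p = 8/13.
In a mixed equilibrium Player I is indifferent between Heads and Tails; this condition fixes q.
  Player I's payoff to Heads: q·5 + (1−q)·0 = 5q
  Player I's payoff to Tails: q·0 + (1−q)·8 = -8q + 8
  5q = -8q + 8  ⇒  13q = 8  ⇒  q = 8/13.

p = 8/13, q = 8/13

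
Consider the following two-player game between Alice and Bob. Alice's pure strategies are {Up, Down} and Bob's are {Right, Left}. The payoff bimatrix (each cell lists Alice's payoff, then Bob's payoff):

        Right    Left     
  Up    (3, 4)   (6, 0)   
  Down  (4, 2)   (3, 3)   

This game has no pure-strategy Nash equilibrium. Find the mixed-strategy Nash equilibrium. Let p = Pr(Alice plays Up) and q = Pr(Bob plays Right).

Alice's mix must leave Bob indifferent between Right and Left.
  Bob's payoff from Right: p·4 + (1−p)·2 = 2p + 2
  Bob's payoff from Left: p·0 + (1−p)·3 = -3p + 3
  2p + 2 = -3p + 3  ⇒  5p = 1  ⇒  p = 1/5.
In a mixed equilibrium Alice is indifferent between Up and Down; this condition fixes q.
  Alice's payoff to Up: q·3 + (1−q)·6 = -3q + 6
  Alice's payoff to Down: q·4 + (1−q)·3 = q + 3
  -3q + 6 = q + 3  ⇒  -4q = -3  ⇒  q = 3/4.

p = 1/5, q = 3/4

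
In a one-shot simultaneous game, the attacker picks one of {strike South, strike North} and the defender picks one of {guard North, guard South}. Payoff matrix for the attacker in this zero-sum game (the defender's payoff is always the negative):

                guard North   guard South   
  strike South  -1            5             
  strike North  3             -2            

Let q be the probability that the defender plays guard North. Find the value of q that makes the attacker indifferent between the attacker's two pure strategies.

q = 7/11

The attacker's indifference between strike South and strike North determines the defender's mixing probability q:
  the attacker's payoff to strike South: q·(-1) + (1−q)·5 = -6q + 5
  the attacker's payoff to strike North: q·3 + (1−q)·(-2) = 5q - 2
  -6q + 5 = 5q - 2  ⇒  -11q = -7  ⇒  q = 7/11.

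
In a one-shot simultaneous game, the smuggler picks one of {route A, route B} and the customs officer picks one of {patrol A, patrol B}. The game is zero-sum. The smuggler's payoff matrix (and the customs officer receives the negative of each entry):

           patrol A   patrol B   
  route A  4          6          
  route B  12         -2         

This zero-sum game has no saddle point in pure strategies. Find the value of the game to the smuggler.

v = 5

The smuggler's indifference between route A and route B determines the customs officer's mixing probability q:
  the smuggler's payoff from route A: q·4 + (1−q)·6 = -2q + 6
  the smuggler's payoff from route B: q·12 + (1−q)·(-2) = 14q - 2
  -2q + 6 = 14q - 2  ⇒  -16q = -8  ⇒  q = 1/2.
The value is the smuggler's expected payoff against this mix (using route A): (1/2)·4 + (1/2)·6 = 5.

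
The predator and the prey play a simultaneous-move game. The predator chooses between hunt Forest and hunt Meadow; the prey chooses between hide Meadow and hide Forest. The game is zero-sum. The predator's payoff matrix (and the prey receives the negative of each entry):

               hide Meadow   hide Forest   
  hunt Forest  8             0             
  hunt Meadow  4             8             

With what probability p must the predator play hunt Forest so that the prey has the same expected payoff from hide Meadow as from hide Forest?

For the prey to be willing to mix, the prey must be indifferent between hide Meadow and hide Forest, which pins down the predator's mix.
  the prey's expected payoff from hide Meadow: p·(-8) + (1−p)·(-4) = -4p - 4
  the prey's expected payoff from hide Forest: p·0 + (1−p)·(-8) = 8p - 8
  -4p - 4 = 8p - 8  ⇒  -12p = -4  ⇒  p = 1/3.

p = 1/3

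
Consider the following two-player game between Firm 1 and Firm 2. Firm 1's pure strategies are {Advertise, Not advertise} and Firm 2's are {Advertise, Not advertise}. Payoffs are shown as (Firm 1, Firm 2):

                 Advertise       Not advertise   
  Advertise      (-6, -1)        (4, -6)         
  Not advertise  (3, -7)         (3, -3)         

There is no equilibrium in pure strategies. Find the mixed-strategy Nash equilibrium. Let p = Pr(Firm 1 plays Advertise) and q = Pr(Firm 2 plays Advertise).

Firm 2's indifference between Advertise and Not advertise determines Firm 1's mixing probability p:
  Firm 2's payoff from Advertise: p·(-1) + (1−p)·(-7) = 6p - 7
  Firm 2's payoff from Not advertise: p·(-6) + (1−p)·(-3) = -3p - 3
  6p - 7 = -3p - 3  ⇒  9p = 4  ⇒  p = 4/9.
Set Firm 1's expected payoff from Advertise equal to that from Not advertise:
  Firm 1's payoff to Advertise: q·(-6) + (1−q)·4 = -10q + 4
  Firm 1's payoff to Not advertise: q·3 + (1−q)·3 = 3
  -10q + 4 = 3  ⇒  -10q = -1  ⇒  q = 1/10.

p = 4/9, q = 1/10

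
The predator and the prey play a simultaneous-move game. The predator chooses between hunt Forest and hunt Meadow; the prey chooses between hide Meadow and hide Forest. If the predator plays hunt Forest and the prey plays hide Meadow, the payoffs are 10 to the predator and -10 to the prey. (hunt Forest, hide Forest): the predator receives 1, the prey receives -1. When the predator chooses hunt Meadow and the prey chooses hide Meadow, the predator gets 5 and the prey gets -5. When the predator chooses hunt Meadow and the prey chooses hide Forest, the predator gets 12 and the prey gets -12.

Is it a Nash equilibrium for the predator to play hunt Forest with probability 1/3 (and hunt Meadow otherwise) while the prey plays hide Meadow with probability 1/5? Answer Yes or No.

No

Given the predator's mix p = 1/3, the prey's payoff from hide Meadow is -20/3 but from hide Forest is -25/3. The prey strictly prefers hide Meadow, so the prey would not mix.
So the proposed profile is not a Nash equilibrium.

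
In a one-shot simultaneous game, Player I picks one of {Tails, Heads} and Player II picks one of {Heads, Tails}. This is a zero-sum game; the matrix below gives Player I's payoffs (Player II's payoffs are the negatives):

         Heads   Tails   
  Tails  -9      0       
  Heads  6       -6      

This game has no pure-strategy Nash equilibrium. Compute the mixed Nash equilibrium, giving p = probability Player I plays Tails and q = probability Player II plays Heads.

Set Player II's expected payoff from Heads equal to that from Tails:
  Player II's payoff from Heads: p·9 + (1−p)·(-6) = 15p - 6
  Player II's payoff from Tails: p·0 + (1−p)·6 = -6p + 6
  15p - 6 = -6p + 6  ⇒  21p = 12  ⇒  p = 4/7.
Set Player I's expected payoff from Tails equal to that from Heads:
  Player I's payoff to Tails: q·(-9) + (1−q)·0 = -9q
  Player I's payoff to Heads: q·6 + (1−q)·(-6) = 12q - 6
  -9q = 12q - 6  ⇒  -21q = -6  ⇒  q = 2/7.

p = 4/7, q = 2/7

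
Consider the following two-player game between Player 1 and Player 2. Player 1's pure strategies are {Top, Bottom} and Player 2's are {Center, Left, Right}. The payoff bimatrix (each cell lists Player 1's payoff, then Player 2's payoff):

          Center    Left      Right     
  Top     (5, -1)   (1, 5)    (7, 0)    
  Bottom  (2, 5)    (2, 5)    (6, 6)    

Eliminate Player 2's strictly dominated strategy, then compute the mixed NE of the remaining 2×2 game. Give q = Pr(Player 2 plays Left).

q = 1/2

Player 2's strategy Center is strictly dominated by Right: 0 > -1 and 6 > 5. Eliminate Center.
Set Player 1's expected payoff from Top equal to that from Bottom:
  Player 1's payoff to Top: q·1 + (1−q)·7 = -6q + 7
  Player 1's payoff to Bottom: q·2 + (1−q)·6 = -4q + 6
  -6q + 7 = -4q + 6  ⇒  -2q = -1  ⇒  q = 1/2.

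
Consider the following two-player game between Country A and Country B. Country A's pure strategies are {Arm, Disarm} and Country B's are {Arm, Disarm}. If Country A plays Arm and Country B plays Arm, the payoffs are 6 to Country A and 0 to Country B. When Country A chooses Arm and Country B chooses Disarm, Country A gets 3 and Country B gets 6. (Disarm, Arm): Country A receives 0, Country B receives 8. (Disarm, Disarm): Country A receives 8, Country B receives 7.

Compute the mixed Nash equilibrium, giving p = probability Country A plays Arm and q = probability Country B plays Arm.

p = 1/7, q = 5/11

In a mixed equilibrium Country B is indifferent between Arm and Disarm; this condition fixes p.
  Country B's payoff from Arm: p·0 + (1−p)·8 = -8p + 8
  Country B's payoff from Disarm: p·6 + (1−p)·7 = -p + 7
  -8p + 8 = -p + 7  ⇒  -7p = -1  ⇒  p = 1/7.
Set Country A's expected payoff from Arm equal to that from Disarm:
  Country A's payoff to Arm: q·6 + (1−q)·3 = 3q + 3
  Country A's payoff to Disarm: q·0 + (1−q)·8 = -8q + 8
  3q + 3 = -8q + 8  ⇒  11q = 5  ⇒  q = 5/11.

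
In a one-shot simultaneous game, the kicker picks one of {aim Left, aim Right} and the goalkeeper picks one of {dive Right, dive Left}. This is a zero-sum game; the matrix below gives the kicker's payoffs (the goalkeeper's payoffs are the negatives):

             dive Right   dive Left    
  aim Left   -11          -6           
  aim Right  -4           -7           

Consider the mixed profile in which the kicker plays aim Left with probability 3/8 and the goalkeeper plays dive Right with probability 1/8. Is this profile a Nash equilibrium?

Check the goalkeeper's indifference given the kicker's mix p = 3/8:
  payoff from dive Right = 53/8; payoff from dive Left = 53/8 — equal.
Check the kicker's indifference given the goalkeeper's mix q = 1/8:
  payoff from aim Left = -53/8; payoff from aim Right = -53/8 — equal.
Both players are indifferent, so neither can profitably deviate.

Yes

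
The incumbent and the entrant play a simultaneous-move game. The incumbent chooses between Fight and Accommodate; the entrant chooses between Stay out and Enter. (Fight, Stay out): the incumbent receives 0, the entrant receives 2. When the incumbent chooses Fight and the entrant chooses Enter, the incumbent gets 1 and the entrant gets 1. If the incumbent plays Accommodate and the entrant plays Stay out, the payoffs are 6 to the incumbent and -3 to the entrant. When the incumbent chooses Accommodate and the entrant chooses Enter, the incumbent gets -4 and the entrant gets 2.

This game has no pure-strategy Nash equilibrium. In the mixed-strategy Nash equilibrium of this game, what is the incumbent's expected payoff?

6/11

Set the incumbent's expected payoff from Fight equal to that from Accommodate:
  the incumbent's expected payoff from Fight: q·0 + (1−q)·1 = -q + 1
  the incumbent's expected payoff from Accommodate: q·6 + (1−q)·(-4) = 10q - 4
  -q + 1 = 10q - 4  ⇒  -11q = -5  ⇒  q = 5/11.
At equilibrium the incumbent is indifferent across rows, so the incumbent's payoff equals the payoff from Fight: (5/11)·0 + (6/11)·1 = 6/11.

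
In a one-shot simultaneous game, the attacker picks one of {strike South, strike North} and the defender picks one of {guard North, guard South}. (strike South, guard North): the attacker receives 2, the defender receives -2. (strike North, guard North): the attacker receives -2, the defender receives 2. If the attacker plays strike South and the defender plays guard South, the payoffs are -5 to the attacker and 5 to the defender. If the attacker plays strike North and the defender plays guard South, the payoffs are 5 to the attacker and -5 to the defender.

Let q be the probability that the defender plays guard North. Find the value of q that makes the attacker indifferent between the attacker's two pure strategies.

q = 5/7

Set the attacker's expected payoff from strike South equal to that from strike North:
  the attacker's payoff to strike South: q·2 + (1−q)·(-5) = 7q - 5
  the attacker's payoff to strike North: q·(-2) + (1−q)·5 = -7q + 5
  7q - 5 = -7q + 5  ⇒  14q = 10  ⇒  q = 5/7.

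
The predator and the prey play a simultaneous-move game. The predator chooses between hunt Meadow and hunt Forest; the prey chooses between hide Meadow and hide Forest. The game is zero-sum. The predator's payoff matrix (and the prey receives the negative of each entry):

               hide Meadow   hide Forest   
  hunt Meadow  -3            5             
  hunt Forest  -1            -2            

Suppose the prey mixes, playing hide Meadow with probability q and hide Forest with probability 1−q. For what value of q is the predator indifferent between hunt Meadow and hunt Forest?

q = 7/9

The prey's mix must leave the predator indifferent between hunt Meadow and hunt Forest.
  the predator's payoff to hunt Meadow: q·(-3) + (1−q)·5 = -8q + 5
  the predator's payoff to hunt Forest: q·(-1) + (1−q)·(-2) = q - 2
  -8q + 5 = q - 2  ⇒  -9q = -7  ⇒  q = 7/9.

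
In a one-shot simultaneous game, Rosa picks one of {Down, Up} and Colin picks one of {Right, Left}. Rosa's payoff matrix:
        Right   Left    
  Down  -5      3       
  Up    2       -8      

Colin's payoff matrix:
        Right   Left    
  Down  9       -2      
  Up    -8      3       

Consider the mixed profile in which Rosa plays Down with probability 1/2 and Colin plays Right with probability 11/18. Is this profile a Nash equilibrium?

Yes

Check Colin's indifference given Rosa's mix p = 1/2:
  payoff from Right = 1/2; payoff from Left = 1/2 — equal.
Check Rosa's indifference given Colin's mix q = 11/18:
  payoff from Down = -17/9; payoff from Up = -17/9 — equal.
Both players are indifferent, so neither can profitably deviate.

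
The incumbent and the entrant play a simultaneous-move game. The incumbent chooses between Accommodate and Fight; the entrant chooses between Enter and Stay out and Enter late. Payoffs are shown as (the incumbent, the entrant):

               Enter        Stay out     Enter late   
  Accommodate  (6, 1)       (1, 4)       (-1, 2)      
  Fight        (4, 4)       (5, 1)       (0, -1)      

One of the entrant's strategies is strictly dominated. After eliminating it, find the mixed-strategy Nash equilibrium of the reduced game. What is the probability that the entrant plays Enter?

The entrant's strategy Enter late is strictly dominated by Stay out: 4 > 2 and 1 > -1. Eliminate Enter late.
The entrant's mix must leave the incumbent indifferent between Accommodate and Fight.
  the incumbent's payoff to Accommodate: q·6 + (1−q)·1 = 5q + 1
  the incumbent's payoff to Fight: q·4 + (1−q)·5 = -q + 5
  5q + 1 = -q + 5  ⇒  6q = 4  ⇒  q = 2/3.

q = 2/3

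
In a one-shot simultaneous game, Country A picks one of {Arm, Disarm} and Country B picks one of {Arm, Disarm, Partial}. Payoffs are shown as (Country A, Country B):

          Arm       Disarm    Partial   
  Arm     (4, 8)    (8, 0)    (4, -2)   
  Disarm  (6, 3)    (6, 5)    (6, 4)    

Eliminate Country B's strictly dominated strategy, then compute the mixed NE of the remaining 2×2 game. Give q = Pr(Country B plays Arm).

q = 1/2

Country B's strategy Partial is strictly dominated by Disarm: 0 > -2 and 5 > 4. Eliminate Partial.
Country A's indifference between Arm and Disarm determines Country B's mixing probability q:
  Country A's payoff from Arm: q·4 + (1−q)·8 = -4q + 8
  Country A's payoff from Disarm: q·6 + (1−q)·6 = 6
  -4q + 8 = 6  ⇒  -4q = -2  ⇒  q = 1/2.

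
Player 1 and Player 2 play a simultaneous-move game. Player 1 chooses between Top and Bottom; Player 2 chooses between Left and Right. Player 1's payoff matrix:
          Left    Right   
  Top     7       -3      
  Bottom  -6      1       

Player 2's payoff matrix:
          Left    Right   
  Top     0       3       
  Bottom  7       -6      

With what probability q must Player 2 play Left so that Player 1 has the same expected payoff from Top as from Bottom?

Player 1's indifference between Top and Bottom determines Player 2's mixing probability q:
  Player 1's expected payoff from Top: q·7 + (1−q)·(-3) = 10q - 3
  Player 1's expected payoff from Bottom: q·(-6) + (1−q)·1 = -7q + 1
  10q - 3 = -7q + 1  ⇒  17q = 4  ⇒  q = 4/17.

q = 4/17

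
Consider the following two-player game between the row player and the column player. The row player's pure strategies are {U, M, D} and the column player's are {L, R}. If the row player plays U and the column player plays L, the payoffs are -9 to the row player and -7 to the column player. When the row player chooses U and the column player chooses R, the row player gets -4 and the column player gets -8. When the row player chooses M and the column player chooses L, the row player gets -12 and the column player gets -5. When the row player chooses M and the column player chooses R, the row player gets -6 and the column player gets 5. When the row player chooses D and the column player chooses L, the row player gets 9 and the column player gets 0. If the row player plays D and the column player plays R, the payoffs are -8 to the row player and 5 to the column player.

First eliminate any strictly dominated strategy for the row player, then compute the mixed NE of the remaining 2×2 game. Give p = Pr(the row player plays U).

The row player's strategy M is strictly dominated by U: -9 > -12 and -4 > -6. Eliminate M.
Set the column player's expected payoff from L equal to that from R:
  the column player's expected payoff from L: p·(-7) + (1−p)·0 = -7p
  the column player's expected payoff from R: p·(-8) + (1−p)·5 = -13p + 5
  -7p = -13p + 5  ⇒  6p = 5  ⇒  p = 5/6.

p = 5/6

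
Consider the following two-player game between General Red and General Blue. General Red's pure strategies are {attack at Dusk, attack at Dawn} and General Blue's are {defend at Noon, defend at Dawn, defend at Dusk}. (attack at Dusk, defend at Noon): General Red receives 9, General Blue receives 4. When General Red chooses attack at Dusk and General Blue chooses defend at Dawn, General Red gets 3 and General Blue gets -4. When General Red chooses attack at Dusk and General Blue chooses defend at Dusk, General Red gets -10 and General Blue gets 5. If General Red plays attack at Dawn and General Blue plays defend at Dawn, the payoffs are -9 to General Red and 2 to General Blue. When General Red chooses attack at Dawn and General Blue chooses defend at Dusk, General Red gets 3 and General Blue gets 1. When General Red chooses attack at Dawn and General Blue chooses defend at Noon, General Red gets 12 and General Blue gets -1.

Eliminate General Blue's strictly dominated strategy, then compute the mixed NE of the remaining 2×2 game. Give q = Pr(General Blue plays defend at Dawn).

q = 13/25

General Blue's strategy defend at Noon is strictly dominated by defend at Dusk: 5 > 4 and 1 > -1. Eliminate defend at Noon.
In a mixed equilibrium General Red is indifferent between attack at Dusk and attack at Dawn; this condition fixes q.
  General Red's payoff from attack at Dusk: q·3 + (1−q)·(-10) = 13q - 10
  General Red's payoff from attack at Dawn: q·(-9) + (1−q)·3 = -12q + 3
  13q - 10 = -12q + 3  ⇒  25q = 13  ⇒  q = 13/25.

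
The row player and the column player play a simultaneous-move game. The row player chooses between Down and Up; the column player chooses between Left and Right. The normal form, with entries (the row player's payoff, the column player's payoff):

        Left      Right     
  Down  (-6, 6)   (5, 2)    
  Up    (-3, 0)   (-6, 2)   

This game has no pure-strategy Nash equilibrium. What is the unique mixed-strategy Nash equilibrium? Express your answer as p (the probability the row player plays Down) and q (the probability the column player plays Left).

p = 1/3, q = 11/14

The column player's indifference between Left and Right determines the row player's mixing probability p:
  the column player's expected payoff from Left: p·6 + (1−p)·0 = 6p
  the column player's expected payoff from Right: p·2 + (1−p)·2 = 2
  6p = 2  ⇒  6p = 2  ⇒  p = 1/3.
In a mixed equilibrium the row player is indifferent between Down and Up; this condition fixes q.
  the row player's expected payoff from Down: q·(-6) + (1−q)·5 = -11q + 5
  the row player's expected payoff from Up: q·(-3) + (1−q)·(-6) = 3q - 6
  -11q + 5 = 3q - 6  ⇒  -14q = -11  ⇒  q = 11/14.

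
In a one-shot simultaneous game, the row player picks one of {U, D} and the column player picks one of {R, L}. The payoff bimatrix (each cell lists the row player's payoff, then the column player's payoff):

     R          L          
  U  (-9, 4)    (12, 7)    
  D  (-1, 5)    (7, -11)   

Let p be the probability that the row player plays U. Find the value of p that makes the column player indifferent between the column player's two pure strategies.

The row player's mix must leave the column player indifferent between R and L.
  the column player's payoff from R: p·4 + (1−p)·5 = -p + 5
  the column player's payoff from L: p·7 + (1−p)·(-11) = 18p - 11
  -p + 5 = 18p - 11  ⇒  -19p = -16  ⇒  p = 16/19.

p = 16/19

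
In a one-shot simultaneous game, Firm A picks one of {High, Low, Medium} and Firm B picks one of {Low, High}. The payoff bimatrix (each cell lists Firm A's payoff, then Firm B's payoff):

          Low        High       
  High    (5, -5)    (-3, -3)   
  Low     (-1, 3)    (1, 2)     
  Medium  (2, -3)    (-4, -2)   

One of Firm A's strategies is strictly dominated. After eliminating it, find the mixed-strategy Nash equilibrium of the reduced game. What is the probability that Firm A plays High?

Firm A's strategy Medium is strictly dominated by High: 5 > 2 and -3 > -4. Eliminate Medium.
In a mixed equilibrium Firm B is indifferent between Low and High; this condition fixes p.
  Firm B's expected payoff from Low: p·(-5) + (1−p)·3 = -8p + 3
  Firm B's expected payoff from High: p·(-3) + (1−p)·2 = -5p + 2
  -8p + 3 = -5p + 2  ⇒  -3p = -1  ⇒  p = 1/3.

p = 1/3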